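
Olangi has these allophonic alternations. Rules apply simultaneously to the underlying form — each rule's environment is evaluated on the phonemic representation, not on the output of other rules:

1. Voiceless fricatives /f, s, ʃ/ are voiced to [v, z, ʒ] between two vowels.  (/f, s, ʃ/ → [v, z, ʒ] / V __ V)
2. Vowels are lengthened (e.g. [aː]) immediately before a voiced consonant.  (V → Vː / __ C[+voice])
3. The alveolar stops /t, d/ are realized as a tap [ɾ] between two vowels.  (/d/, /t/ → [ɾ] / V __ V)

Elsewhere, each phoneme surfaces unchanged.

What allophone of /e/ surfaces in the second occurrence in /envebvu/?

[eː]

/e/ — between /v/ and /b/, before a voiced consonant — surfaces as [eː] (rule 2).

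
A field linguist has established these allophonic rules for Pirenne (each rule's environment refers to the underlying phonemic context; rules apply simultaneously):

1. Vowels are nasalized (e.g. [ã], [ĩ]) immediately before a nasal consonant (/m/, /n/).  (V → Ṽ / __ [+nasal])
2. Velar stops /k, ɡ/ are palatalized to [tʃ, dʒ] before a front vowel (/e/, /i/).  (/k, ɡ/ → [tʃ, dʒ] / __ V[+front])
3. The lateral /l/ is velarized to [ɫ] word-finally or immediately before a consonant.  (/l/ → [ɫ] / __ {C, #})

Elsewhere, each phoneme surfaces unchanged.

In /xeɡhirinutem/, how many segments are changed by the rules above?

Segments that undergo a rule: /i/ → [ĩ] (rule 1); /e/ → [ẽ] (rule 1).
All other segments surface unchanged.

2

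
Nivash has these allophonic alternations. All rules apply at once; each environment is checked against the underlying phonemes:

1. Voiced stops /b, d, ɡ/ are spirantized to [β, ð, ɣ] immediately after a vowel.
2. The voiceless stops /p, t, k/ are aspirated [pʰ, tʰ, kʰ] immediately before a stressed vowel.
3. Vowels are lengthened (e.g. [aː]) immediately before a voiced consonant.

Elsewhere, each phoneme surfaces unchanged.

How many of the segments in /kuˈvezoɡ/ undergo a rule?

Segments that undergo a rule: /u/ → [uː] (rule 3); /e/ → [eː] (rule 3); /o/ → [oː] (rule 3); /ɡ/ → [ɣ] (rule 1).
All other segments surface unchanged.

4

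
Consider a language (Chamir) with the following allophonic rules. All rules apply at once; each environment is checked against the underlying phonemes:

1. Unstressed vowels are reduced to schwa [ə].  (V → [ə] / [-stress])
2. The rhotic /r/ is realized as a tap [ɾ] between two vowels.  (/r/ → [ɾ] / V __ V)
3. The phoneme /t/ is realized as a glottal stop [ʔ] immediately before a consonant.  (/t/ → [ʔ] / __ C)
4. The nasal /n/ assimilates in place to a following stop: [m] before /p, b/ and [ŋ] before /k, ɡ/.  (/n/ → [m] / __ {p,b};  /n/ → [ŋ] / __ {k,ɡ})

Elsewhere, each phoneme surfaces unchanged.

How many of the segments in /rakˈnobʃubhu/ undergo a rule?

3

Segments that undergo a rule: /a/ → [ə] (rule 1); /u/ → [ə] (rule 1); /u/ → [ə] (rule 1).
All other segments surface unchanged.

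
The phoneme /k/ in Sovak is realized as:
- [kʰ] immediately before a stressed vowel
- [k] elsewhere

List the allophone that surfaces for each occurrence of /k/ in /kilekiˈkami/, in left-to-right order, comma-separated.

[k], [k], [kʰ]

Occurrence 1 (position 1): no conditioning environment matches → elsewhere allophone [k].
Occurrence 2 (position 5): no conditioning environment matches → elsewhere allophone [k].
Occurrence 3 (position 7): immediately before a stressed vowel → [kʰ].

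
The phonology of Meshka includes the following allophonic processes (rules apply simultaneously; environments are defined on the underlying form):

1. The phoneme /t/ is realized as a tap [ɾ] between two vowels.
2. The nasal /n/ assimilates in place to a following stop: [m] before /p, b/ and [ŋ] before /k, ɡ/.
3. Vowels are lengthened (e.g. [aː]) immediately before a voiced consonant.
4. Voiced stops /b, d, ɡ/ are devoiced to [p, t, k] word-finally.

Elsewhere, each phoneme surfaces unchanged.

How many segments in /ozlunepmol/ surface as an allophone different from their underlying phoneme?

Segments that undergo a rule: /o/ → [oː] (rule 3); /u/ → [uː] (rule 3); /o/ → [oː] (rule 3).
All other segments surface unchanged.

3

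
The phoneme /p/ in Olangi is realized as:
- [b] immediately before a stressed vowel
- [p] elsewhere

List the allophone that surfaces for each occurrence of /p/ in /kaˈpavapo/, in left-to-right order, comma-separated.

[b], [p]

Occurrence 1 (position 3): immediately before a stressed vowel → [b].
Occurrence 2 (position 7): no conditioning environment matches → elsewhere allophone [p].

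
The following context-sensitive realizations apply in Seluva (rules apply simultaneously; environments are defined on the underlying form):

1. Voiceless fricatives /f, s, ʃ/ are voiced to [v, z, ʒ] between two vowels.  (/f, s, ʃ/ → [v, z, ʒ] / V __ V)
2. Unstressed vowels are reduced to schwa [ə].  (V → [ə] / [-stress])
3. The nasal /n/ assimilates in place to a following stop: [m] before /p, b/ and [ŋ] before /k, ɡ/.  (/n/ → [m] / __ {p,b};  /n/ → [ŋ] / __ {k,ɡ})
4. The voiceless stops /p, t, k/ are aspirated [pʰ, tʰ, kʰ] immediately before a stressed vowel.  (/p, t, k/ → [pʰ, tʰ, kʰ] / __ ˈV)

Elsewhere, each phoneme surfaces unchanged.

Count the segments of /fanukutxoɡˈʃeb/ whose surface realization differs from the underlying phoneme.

Segments that undergo a rule: /a/ → [ə] (rule 2); /u/ → [ə] (rule 2); /u/ → [ə] (rule 2); /o/ → [ə] (rule 2).
All other segments surface unchanged.

4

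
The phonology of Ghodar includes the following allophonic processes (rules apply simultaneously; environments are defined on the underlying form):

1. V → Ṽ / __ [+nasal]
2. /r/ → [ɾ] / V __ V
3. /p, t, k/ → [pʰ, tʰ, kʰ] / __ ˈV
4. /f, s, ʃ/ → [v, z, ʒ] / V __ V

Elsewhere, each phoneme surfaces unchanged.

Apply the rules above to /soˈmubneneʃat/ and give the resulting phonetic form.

/s/ — word-initial; rule 4 does not apply here → [s].
/o/ — between /s/ and /m/, before a nasal consonant — surfaces as [õ] (rule 1).
/u/ (between /m/ and /b/) is in the target of rule 1 but the environment (before a nasal consonant) is not met → [u].
Rule 1 applies to /e/ (between /n/ and /n/: before a nasal consonant) → [ẽ].
/e/ (between /n/ and /ʃ/) is in the target of rule 1 but the environment (before a nasal consonant) is not met → [e].
/ʃ/ meets the environment for rule 4 (between two vowels) → [ʒ].
/a/ (between /ʃ/ and /t/) fails the environment for rule 1, so it stays [a].
/t/ (word-final) is in the target of rule 3 but the environment (immediately before a stressed vowel) is not met → [t].

[sõˈmubnẽneʒat]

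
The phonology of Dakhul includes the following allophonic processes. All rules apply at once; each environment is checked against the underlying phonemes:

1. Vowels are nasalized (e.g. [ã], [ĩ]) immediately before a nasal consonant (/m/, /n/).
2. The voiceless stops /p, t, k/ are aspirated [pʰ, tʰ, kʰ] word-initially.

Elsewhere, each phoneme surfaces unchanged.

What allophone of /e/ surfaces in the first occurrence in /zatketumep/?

/e/ (between /k/ and /t/) fails the environment for rule 1, so it stays [e].

[e]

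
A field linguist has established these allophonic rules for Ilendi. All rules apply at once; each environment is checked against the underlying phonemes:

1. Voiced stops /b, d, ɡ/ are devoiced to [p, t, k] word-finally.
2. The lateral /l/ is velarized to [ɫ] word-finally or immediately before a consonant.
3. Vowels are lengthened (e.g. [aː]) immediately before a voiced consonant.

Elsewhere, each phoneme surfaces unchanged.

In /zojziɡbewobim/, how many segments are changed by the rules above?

Segments that undergo a rule: /o/ → [oː] (rule 3); /i/ → [iː] (rule 3); /e/ → [eː] (rule 3); /o/ → [oː] (rule 3); /i/ → [iː] (rule 3).
All other segments surface unchanged.

5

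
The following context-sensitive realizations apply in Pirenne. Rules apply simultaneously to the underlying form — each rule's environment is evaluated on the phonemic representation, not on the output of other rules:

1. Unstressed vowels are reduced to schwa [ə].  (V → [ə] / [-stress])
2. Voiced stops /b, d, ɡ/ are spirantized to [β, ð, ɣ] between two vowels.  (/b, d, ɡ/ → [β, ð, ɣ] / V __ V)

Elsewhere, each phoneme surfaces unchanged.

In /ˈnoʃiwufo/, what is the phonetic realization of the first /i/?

/i/ meets the environment for rule 1 (in an unstressed syllable) → [ə].

[ə]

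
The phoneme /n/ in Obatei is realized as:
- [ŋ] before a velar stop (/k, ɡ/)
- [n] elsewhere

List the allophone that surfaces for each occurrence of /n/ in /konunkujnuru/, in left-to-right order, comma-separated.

[n], [ŋ], [n]

Occurrence 1 (position 3): no conditioning environment matches → elsewhere allophone [n].
Occurrence 2 (position 5): before a velar stop → [ŋ].
Occurrence 3 (position 9): no conditioning environment matches → elsewhere allophone [n].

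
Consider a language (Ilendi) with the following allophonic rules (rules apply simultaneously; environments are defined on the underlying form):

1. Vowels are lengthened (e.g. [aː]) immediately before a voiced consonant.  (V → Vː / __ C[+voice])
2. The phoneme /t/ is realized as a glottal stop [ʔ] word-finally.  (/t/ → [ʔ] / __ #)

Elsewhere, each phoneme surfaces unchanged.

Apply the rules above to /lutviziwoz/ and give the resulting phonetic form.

/u/ (between /l/ and /t/): rule 1 targets it, but not before a voiced consonant → unchanged [u].
/t/ (between /u/ and /v/) fails the environment for rule 2, so it stays [t].
/i/ — between /v/ and /z/, before a voiced consonant — surfaces as [iː] (rule 1).
/i/ — between /z/ and /w/, before a voiced consonant — surfaces as [iː] (rule 1).
/o/ (between /w/ and /z/): before a voiced consonant, so rule 1 applies → [oː].

[lutviːziːwoːz]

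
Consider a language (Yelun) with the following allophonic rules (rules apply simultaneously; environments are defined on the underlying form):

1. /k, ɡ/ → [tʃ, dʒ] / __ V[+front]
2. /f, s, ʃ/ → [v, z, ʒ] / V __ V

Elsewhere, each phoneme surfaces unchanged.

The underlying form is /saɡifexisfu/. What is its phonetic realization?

/s/ (word-initial): rule 2 targets it, but not between two vowels → unchanged [s].
/ɡ/ (between /a/ and /i/) occurs before a front vowel → [dʒ] by rule 1.
/f/ (between /i/ and /e/) occurs between two vowels → [v] by rule 2.
/s/ (between /i/ and /f/): rule 2 targets it, but not between two vowels → unchanged [s].
/f/ (between /s/ and /u/) is in the target of rule 2 but the environment (between two vowels) is not met → [f].

[sadʒivexisfu]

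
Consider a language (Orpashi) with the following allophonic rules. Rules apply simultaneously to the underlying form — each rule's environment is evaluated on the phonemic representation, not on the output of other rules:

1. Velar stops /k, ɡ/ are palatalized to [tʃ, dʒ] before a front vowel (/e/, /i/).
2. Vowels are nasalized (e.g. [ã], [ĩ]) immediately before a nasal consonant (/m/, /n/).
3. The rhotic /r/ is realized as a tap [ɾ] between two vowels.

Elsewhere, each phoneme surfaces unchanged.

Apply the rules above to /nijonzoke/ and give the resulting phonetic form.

[nijõnzotʃe]

/i/ (between /n/ and /j/) is in the target of rule 2 but the environment (before a nasal consonant) is not met → [i].
/o/ (between /j/ and /n/): before a nasal consonant, so rule 2 applies → [õ].
/o/ (between /z/ and /k/) is in the target of rule 2 but the environment (before a nasal consonant) is not met → [o].
Rule 1 applies to /k/ (between /o/ and /e/: before a front vowel) → [tʃ].
/e/ (word-final) is in the target of rule 2 but the environment (before a nasal consonant) is not met → [e].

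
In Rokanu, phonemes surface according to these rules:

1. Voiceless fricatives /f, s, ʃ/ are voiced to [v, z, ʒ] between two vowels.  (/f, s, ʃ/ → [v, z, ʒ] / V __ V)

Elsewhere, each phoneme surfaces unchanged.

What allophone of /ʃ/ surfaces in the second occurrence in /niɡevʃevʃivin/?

/ʃ/ (between /v/ and /i/) is in the target of rule 1 but the environment (between two vowels) is not met → [ʃ].

[ʃ]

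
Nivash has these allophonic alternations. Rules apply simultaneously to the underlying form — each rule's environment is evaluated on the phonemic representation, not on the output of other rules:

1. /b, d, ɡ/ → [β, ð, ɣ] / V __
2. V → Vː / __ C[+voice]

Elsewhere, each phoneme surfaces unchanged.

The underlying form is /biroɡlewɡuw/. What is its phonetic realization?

[biːroːɣleːwɡuːw]

/b/ — word-initial; rule 1 does not apply here → [b].
/i/ meets the environment for rule 2 (before a voiced consonant) → [iː].
/r/ (between /i/ and /o/) is unaffected → [r].
/o/ — between /r/ and /ɡ/, before a voiced consonant — surfaces as [oː] (rule 2).
/ɡ/ (between /o/ and /l/) occurs immediately after a vowel → [ɣ] by rule 1.
/l/ (between /ɡ/ and /e/) is unaffected → [l].
/e/ meets the environment for rule 2 (before a voiced consonant) → [eː].
/w/ (between /e/ and /ɡ/): no rule targets it → [w].
/ɡ/ (between /w/ and /u/): rule 1 targets it, but not immediately after a vowel → unchanged [ɡ].
Rule 2 applies to /u/ (between /ɡ/ and /w/: before a voiced consonant) → [uː].
/w/ (word-final) is unaffected → [w].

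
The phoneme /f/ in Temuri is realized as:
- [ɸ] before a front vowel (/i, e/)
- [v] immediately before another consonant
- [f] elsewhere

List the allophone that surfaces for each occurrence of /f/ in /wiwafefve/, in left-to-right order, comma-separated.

[ɸ], [v]

Occurrence 1 (position 5): before a front vowel (/i, e/) → [ɸ].
Occurrence 2 (position 7): immediately before another consonant → [v].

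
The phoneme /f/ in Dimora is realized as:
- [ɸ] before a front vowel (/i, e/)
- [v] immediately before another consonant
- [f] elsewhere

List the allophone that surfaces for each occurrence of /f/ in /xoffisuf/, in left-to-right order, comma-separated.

[v], [ɸ], [f]

Occurrence 1 (position 3): immediately before another consonant → [v].
Occurrence 2 (position 4): before a front vowel (/i, e/) → [ɸ].
Occurrence 3 (position 8): no conditioning environment matches → elsewhere allophone [f].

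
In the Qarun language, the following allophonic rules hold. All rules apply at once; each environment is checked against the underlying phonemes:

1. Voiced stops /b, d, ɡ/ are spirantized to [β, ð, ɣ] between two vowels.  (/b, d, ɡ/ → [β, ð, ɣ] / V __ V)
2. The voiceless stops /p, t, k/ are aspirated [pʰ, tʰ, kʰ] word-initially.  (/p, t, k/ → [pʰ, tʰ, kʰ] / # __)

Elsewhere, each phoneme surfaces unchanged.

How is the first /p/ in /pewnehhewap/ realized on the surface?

Rule 2 applies to /p/ (word-initial: word-initially) → [pʰ].

[pʰ]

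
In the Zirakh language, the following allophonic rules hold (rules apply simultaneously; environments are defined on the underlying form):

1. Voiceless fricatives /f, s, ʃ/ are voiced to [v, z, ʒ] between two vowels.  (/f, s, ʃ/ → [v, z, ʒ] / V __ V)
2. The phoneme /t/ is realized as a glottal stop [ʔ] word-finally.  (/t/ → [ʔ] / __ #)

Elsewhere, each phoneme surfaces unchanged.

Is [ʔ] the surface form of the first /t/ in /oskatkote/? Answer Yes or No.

No

/t/ (between /a/ and /k/) is in the target of rule 2 but the environment (word-finally) is not met → [t].
The actual realization is [t], not [ʔ].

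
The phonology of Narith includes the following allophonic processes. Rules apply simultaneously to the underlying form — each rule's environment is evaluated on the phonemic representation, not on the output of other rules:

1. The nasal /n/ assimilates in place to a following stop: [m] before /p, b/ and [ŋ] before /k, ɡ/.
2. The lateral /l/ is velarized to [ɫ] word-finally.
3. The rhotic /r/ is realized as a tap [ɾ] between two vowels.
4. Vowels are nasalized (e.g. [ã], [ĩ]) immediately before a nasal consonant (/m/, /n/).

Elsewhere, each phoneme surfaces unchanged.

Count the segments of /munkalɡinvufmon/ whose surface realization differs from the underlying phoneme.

Segments that undergo a rule: /u/ → [ũ] (rule 4); /n/ → [ŋ] (rule 1); /i/ → [ĩ] (rule 4); /o/ → [õ] (rule 4).
All other segments surface unchanged.

4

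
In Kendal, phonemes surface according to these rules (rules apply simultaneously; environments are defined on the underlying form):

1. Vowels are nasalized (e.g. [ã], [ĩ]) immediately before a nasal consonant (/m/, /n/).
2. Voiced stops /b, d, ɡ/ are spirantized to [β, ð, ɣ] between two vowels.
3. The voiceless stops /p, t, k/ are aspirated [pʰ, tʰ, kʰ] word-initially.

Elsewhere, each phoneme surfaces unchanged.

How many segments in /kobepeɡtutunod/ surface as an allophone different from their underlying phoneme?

3

Segments that undergo a rule: /k/ → [kʰ] (rule 3); /b/ → [β] (rule 2); /u/ → [ũ] (rule 1).
All other segments surface unchanged.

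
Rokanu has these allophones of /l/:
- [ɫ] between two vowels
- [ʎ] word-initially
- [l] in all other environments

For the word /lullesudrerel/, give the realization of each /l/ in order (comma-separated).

Occurrence 1 (position 1): word-initially → [ʎ].
Occurrence 2 (position 3): no conditioning environment matches → elsewhere allophone [l].
Occurrence 3 (position 4): no conditioning environment matches → elsewhere allophone [l].
Occurrence 4 (position 13): no conditioning environment matches → elsewhere allophone [l].

[ʎ], [l], [l], [l]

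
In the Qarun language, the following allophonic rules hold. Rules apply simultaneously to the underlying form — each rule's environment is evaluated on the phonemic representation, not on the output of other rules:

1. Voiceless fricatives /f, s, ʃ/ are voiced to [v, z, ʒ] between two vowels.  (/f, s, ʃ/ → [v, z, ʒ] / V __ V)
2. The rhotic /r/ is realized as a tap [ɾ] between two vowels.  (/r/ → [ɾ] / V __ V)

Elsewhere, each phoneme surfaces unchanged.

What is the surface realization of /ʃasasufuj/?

[ʃazazuvuj]

/ʃ/ (word-initial) fails the environment for rule 1, so it stays [ʃ].
/a/ (between /ʃ/ and /s/): no rule targets it → [a].
/s/ (between /a/ and /a/) occurs between two vowels → [z] by rule 1.
/a/ (between /s/ and /s/): no rule targets it → [a].
/s/ (between /a/ and /u/): between two vowels, so rule 1 applies → [z].
/u/ (between /s/ and /f/) is unaffected → [u].
/f/ (between /u/ and /u/): between two vowels, so rule 1 applies → [v].
/u/ — not in any rule's target class → [u].
/j/ — not in any rule's target class → [j].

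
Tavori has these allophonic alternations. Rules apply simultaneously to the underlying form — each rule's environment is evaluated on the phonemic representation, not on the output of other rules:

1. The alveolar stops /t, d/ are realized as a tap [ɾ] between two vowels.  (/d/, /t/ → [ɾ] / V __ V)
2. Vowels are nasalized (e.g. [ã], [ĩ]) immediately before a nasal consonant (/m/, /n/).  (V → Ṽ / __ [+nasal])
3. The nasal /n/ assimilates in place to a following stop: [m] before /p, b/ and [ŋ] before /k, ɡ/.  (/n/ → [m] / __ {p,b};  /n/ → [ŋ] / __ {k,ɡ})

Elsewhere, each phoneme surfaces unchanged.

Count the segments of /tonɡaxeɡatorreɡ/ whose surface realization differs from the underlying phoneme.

3

Segments that undergo a rule: /o/ → [õ] (rule 2); /n/ → [ŋ] (rule 3); /t/ → [ɾ] (rule 1).
All other segments surface unchanged.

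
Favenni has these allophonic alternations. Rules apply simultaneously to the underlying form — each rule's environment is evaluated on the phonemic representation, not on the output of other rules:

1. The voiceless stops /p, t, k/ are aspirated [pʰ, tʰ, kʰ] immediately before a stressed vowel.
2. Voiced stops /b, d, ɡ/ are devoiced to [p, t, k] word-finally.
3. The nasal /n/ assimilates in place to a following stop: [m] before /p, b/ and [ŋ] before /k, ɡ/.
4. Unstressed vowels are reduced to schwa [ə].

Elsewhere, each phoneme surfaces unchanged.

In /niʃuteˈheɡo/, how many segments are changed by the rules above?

4

Segments that undergo a rule: /i/ → [ə] (rule 4); /u/ → [ə] (rule 4); /e/ → [ə] (rule 4); /o/ → [ə] (rule 4).
All other segments surface unchanged.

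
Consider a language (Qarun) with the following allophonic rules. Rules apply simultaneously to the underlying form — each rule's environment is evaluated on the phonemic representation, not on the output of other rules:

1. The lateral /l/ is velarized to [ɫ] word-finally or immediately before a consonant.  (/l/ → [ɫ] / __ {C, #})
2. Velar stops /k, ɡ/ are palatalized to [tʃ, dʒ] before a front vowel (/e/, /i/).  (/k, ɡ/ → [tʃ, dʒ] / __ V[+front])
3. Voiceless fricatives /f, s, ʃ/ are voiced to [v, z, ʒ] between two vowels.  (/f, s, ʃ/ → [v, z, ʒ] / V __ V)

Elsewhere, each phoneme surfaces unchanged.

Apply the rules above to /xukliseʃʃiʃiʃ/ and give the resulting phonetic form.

/x/ (word-initial) is unaffected → [x].
/u/ — not in any rule's target class → [u].
/k/ (between /u/ and /l/): rule 2 targets it, but not before a front vowel → unchanged [k].
/l/ (between /k/ and /i/) is in the target of rule 1 but the environment (word-finally or immediately before a consonant) is not met → [l].
/i/ (between /l/ and /s/): no rule targets it → [i].
Rule 3 applies to /s/ (between /i/ and /e/: between two vowels) → [z].
/e/ (between /s/ and /ʃ/): no rule targets it → [e].
/ʃ/ (between /e/ and /ʃ/) fails the environment for rule 3, so it stays [ʃ].
/ʃ/ (between /ʃ/ and /i/): rule 3 targets it, but not between two vowels → unchanged [ʃ].
/i/ (between /ʃ/ and /ʃ/) is unaffected → [i].
/ʃ/ — between /i/ and /i/, between two vowels — surfaces as [ʒ] (rule 3).
/i/ (between /ʃ/ and /ʃ/) is unaffected → [i].
/ʃ/ (word-final) is in the target of rule 3 but the environment (between two vowels) is not met → [ʃ].

[xuklizeʃʃiʒiʃ]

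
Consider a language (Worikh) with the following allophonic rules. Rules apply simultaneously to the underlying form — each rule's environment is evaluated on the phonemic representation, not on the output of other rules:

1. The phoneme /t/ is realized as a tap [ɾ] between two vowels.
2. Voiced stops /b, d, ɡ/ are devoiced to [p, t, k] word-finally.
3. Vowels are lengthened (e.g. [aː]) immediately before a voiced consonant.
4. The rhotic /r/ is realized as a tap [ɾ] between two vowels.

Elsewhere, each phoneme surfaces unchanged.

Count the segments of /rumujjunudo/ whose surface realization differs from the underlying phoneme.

Segments that undergo a rule: /u/ → [uː] (rule 3); /u/ → [uː] (rule 3); /u/ → [uː] (rule 3); /u/ → [uː] (rule 3).
All other segments surface unchanged.

4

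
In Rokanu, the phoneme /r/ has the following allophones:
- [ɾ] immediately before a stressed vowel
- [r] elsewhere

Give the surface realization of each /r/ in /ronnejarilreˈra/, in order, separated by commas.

Occurrence 1 (position 1): no conditioning environment matches → elsewhere allophone [r].
Occurrence 2 (position 8): no conditioning environment matches → elsewhere allophone [r].
Occurrence 3 (position 11): no conditioning environment matches → elsewhere allophone [r].
Occurrence 4 (position 13): immediately before a stressed vowel → [ɾ].

[r], [r], [r], [ɾ]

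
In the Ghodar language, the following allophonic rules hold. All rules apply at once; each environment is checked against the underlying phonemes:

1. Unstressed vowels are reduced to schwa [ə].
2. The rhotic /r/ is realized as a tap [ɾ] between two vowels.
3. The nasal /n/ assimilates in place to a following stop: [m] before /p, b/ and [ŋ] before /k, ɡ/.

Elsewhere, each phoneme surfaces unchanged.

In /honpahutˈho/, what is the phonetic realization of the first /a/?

/a/ meets the environment for rule 1 (in an unstressed syllable) → [ə].

[ə]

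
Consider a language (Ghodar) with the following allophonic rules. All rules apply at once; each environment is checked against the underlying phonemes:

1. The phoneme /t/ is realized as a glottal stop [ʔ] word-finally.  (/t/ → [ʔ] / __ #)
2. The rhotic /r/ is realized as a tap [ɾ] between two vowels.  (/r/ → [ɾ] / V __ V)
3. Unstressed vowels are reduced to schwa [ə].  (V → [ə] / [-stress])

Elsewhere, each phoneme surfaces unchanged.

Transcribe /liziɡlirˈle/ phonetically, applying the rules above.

[ləzəɡlərˈle]

/l/ stays [l].
/i/ — between /l/ and /z/, in an unstressed syllable — surfaces as [ə] (rule 3).
/z/ (between /i/ and /i/): no rule targets it → [z].
/i/ (between /z/ and /ɡ/) occurs in an unstressed syllable → [ə] by rule 3.
/ɡ/ — not in any rule's target class → [ɡ].
/l/ (between /ɡ/ and /i/): no rule targets it → [l].
/i/ (between /l/ and /r/) occurs in an unstressed syllable → [ə] by rule 3.
/r/ (between /i/ and /l/): rule 2 targets it, but not between two vowels → unchanged [r].
/l/ (between /r/ and /e/): no rule targets it → [l].
/e/ — word-final; rule 3 does not apply here → [e].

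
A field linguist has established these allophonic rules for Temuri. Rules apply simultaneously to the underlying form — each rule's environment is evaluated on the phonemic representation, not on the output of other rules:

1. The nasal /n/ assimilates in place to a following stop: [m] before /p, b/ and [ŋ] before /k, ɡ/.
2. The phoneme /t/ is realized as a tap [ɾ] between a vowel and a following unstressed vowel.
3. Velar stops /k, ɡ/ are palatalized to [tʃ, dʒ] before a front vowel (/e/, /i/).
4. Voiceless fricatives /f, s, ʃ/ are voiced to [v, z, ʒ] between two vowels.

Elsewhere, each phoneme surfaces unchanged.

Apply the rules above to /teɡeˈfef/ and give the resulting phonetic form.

/t/ (word-initial) fails the environment for rule 2, so it stays [t].
/e/ — not in any rule's target class → [e].
/ɡ/ (between /e/ and /e/) occurs before a front vowel → [dʒ] by rule 3.
/e/ stays [e].
/f/ (between /e/ and /e/): between two vowels, so rule 4 applies → [v].
/e/ (between /f/ and /f/): no rule targets it → [e].
/f/ — word-final; rule 4 does not apply here → [f].

[tedʒeˈvef]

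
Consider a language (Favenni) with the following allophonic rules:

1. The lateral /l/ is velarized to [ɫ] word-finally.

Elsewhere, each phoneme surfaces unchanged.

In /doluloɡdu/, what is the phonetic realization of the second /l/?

[l]

/l/ (between /u/ and /o/) is in the target of rule 1 but the environment (word-finally) is not met → [l].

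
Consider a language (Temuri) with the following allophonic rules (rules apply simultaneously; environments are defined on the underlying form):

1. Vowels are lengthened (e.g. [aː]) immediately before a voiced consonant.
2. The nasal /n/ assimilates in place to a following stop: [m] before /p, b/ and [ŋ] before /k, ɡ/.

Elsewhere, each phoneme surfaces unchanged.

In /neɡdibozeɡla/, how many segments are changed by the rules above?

4

Segments that undergo a rule: /e/ → [eː] (rule 1); /i/ → [iː] (rule 1); /o/ → [oː] (rule 1); /e/ → [eː] (rule 1).
All other segments surface unchanged.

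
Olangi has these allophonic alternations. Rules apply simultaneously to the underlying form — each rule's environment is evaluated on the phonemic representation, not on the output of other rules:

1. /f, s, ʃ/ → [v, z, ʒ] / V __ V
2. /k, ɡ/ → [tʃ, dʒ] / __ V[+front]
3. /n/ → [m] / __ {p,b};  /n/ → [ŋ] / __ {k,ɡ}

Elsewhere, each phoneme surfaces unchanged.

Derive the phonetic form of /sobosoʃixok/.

/s/ (word-initial) is in the target of rule 1 but the environment (between two vowels) is not met → [s].
/s/ (between /o/ and /o/) occurs between two vowels → [z] by rule 1.
/ʃ/ — between /o/ and /i/, between two vowels — surfaces as [ʒ] (rule 1).
/k/ (word-final) fails the environment for rule 2, so it stays [k].

[sobozoʒixok]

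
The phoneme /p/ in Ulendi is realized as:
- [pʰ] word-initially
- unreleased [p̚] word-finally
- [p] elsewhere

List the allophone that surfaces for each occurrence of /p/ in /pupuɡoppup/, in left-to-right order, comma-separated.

Occurrence 1 (position 1): word-initially → [pʰ].
Occurrence 2 (position 3): no conditioning environment matches → elsewhere allophone [p].
Occurrence 3 (position 7): no conditioning environment matches → elsewhere allophone [p].
Occurrence 4 (position 8): no conditioning environment matches → elsewhere allophone [p].
Occurrence 5 (position 10): word-finally → [p̚].

[pʰ], [p], [p], [p], [p̚]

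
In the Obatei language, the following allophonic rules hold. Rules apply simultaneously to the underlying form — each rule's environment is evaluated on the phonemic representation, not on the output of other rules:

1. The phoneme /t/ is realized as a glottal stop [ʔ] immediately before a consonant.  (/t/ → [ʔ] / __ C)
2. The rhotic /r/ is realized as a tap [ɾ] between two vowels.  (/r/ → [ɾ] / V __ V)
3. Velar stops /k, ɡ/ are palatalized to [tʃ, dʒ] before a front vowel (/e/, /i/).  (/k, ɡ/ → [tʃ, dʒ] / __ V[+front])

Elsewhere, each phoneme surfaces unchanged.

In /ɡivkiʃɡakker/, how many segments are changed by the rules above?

3

Segments that undergo a rule: /ɡ/ → [dʒ] (rule 3); /k/ → [tʃ] (rule 3); /k/ → [tʃ] (rule 3).
All other segments surface unchanged.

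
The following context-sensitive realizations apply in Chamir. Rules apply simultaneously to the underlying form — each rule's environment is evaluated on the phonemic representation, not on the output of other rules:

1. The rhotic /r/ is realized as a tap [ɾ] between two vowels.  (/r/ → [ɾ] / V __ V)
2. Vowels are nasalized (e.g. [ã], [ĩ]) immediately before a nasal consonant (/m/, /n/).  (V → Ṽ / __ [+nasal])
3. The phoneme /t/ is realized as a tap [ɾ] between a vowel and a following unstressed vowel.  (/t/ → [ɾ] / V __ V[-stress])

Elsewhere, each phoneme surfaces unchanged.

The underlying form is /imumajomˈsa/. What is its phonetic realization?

/i/ (word-initial): before a nasal consonant, so rule 2 applies → [ĩ].
/m/ (between /i/ and /u/): no rule targets it → [m].
Rule 2 applies to /u/ (between /m/ and /m/: before a nasal consonant) → [ũ].
/m/ — not in any rule's target class → [m].
/a/ — between /m/ and /j/; rule 2 does not apply here → [a].
/j/ (between /a/ and /o/): no rule targets it → [j].
/o/ (between /j/ and /m/) occurs before a nasal consonant → [õ] by rule 2.
/m/ — not in any rule's target class → [m].
/s/ stays [s].
/a/ (word-final) fails the environment for rule 2, so it stays [a].

[ĩmũmajõmˈsa]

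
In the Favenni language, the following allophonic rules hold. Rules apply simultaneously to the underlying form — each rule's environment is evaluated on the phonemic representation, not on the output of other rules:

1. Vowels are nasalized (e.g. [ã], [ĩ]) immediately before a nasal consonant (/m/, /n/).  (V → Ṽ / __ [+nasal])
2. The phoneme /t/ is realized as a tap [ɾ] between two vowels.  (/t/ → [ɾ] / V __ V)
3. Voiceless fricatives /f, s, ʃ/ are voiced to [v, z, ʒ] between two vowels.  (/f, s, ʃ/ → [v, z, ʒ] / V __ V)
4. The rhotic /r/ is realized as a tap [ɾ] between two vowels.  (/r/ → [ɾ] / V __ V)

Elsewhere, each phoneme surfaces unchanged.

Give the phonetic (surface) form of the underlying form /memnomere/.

[mẽmnõmeɾe]

/e/ — between /m/ and /m/, before a nasal consonant — surfaces as [ẽ] (rule 1).
/o/ — between /n/ and /m/, before a nasal consonant — surfaces as [õ] (rule 1).
/e/ (between /m/ and /r/) fails the environment for rule 1, so it stays [e].
/r/ (between /e/ and /e/) occurs between two vowels → [ɾ] by rule 4.
/e/ (word-final): rule 1 targets it, but not before a nasal consonant → unchanged [e].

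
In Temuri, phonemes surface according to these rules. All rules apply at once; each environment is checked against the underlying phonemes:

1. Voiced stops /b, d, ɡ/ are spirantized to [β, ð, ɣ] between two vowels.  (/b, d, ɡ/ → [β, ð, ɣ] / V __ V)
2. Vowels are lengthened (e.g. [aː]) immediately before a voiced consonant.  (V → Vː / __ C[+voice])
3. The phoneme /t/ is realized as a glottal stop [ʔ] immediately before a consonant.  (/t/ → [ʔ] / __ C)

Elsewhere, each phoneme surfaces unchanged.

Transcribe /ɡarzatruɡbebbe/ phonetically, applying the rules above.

/ɡ/ (word-initial): rule 1 targets it, but not between two vowels → unchanged [ɡ].
/a/ meets the environment for rule 2 (before a voiced consonant) → [aː].
/r/ (between /a/ and /z/) is unaffected → [r].
/z/ stays [z].
/a/ (between /z/ and /t/) fails the environment for rule 2, so it stays [a].
/t/ — between /a/ and /r/, immediately before a consonant — surfaces as [ʔ] (rule 3).
/r/ (between /t/ and /u/): no rule targets it → [r].
/u/ (between /r/ and /ɡ/) occurs before a voiced consonant → [uː] by rule 2.
/ɡ/ — between /u/ and /b/; rule 1 does not apply here → [ɡ].
/b/ (between /ɡ/ and /e/) is in the target of rule 1 but the environment (between two vowels) is not met → [b].
Rule 2 applies to /e/ (between /b/ and /b/: before a voiced consonant) → [eː].
/b/ — between /e/ and /b/; rule 1 does not apply here → [b].
/b/ (between /b/ and /e/): rule 1 targets it, but not between two vowels → unchanged [b].
/e/ (word-final) fails the environment for rule 2, so it stays [e].

[ɡaːrzaʔruːɡbeːbbe]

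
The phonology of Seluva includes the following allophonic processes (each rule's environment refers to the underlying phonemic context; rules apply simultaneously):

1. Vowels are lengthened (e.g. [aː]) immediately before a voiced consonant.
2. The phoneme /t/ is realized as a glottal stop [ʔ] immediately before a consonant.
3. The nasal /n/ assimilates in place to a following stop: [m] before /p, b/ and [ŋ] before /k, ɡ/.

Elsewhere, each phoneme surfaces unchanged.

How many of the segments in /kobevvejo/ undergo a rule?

3

Segments that undergo a rule: /o/ → [oː] (rule 1); /e/ → [eː] (rule 1); /e/ → [eː] (rule 1).
All other segments surface unchanged.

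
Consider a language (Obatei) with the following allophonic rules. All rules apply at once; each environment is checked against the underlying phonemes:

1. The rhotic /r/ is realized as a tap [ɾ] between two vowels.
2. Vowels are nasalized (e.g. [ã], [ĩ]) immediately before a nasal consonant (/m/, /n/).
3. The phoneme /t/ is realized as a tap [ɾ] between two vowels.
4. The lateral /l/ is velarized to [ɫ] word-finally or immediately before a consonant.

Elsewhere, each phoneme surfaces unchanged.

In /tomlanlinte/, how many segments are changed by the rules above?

Segments that undergo a rule: /o/ → [õ] (rule 2); /a/ → [ã] (rule 2); /i/ → [ĩ] (rule 2).
All other segments surface unchanged.

3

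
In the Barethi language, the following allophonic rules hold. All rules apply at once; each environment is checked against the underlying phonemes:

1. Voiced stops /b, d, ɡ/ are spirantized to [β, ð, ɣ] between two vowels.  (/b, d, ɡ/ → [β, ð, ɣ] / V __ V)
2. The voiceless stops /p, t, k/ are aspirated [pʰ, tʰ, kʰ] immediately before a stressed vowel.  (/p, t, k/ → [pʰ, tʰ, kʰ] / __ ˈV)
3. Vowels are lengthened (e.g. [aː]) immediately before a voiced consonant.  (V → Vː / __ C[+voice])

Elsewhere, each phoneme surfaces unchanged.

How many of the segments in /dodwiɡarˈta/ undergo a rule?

Segments that undergo a rule: /o/ → [oː] (rule 3); /i/ → [iː] (rule 3); /ɡ/ → [ɣ] (rule 1); /a/ → [aː] (rule 3); /t/ → [tʰ] (rule 2).
All other segments surface unchanged.

5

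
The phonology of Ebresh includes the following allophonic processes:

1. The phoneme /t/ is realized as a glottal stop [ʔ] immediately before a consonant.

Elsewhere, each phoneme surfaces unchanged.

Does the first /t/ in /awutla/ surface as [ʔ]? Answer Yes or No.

/t/ meets the environment for rule 1 (immediately before a consonant) → [ʔ].
The actual realization is [ʔ], which matches [ʔ].

Yes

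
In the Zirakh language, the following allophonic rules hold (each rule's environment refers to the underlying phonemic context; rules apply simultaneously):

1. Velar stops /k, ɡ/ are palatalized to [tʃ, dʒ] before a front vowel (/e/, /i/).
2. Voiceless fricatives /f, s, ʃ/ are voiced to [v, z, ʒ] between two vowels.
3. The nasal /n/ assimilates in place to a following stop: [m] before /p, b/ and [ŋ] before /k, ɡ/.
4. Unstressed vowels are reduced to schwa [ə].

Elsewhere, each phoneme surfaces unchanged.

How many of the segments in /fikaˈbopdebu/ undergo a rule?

4

Segments that undergo a rule: /i/ → [ə] (rule 4); /a/ → [ə] (rule 4); /e/ → [ə] (rule 4); /u/ → [ə] (rule 4).
All other segments surface unchanged.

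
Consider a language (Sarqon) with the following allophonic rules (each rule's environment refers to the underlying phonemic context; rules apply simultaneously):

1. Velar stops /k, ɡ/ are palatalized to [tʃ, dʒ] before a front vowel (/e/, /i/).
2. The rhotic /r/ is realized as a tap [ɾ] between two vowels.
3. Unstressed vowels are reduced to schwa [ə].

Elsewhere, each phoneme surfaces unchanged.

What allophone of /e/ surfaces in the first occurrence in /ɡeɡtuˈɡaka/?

/e/ (between /ɡ/ and /ɡ/) occurs in an unstressed syllable → [ə] by rule 3.

[ə]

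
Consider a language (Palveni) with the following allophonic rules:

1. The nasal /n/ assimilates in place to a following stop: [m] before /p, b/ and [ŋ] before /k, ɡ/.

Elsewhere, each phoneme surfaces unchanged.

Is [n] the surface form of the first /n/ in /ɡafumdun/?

/n/ — word-final; rule 1 does not apply here → [n].
The actual realization is [n], which matches [n].

Yes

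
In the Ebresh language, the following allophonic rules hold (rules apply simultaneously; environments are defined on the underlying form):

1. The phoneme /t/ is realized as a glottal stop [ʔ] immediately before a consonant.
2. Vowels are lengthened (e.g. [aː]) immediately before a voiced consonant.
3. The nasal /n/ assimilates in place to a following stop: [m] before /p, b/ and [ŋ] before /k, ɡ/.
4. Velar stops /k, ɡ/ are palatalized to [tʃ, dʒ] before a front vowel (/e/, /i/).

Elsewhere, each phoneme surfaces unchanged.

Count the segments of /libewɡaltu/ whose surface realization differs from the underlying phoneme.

3

Segments that undergo a rule: /i/ → [iː] (rule 2); /e/ → [eː] (rule 2); /a/ → [aː] (rule 2).
All other segments surface unchanged.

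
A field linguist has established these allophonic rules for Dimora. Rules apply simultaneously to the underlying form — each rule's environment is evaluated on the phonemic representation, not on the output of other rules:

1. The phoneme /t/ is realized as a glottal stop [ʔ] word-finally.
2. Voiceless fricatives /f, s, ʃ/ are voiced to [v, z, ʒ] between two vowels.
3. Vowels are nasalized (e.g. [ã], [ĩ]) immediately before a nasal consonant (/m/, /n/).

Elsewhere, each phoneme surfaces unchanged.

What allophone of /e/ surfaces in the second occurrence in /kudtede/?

/e/ (word-final) fails the environment for rule 3, so it stays [e].

[e]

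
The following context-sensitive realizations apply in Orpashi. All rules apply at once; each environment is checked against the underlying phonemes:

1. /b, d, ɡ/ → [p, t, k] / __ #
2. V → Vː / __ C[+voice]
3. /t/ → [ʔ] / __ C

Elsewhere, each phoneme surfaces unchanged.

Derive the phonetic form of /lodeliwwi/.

[loːdeːliːwwi]

/l/ — not in any rule's target class → [l].
/o/ (between /l/ and /d/) occurs before a voiced consonant → [oː] by rule 2.
/d/ (between /o/ and /e/) is in the target of rule 1 but the environment (word-finally) is not met → [d].
Rule 2 applies to /e/ (between /d/ and /l/: before a voiced consonant) → [eː].
/l/ (between /e/ and /i/): no rule targets it → [l].
Rule 2 applies to /i/ (between /l/ and /w/: before a voiced consonant) → [iː].
/w/ — not in any rule's target class → [w].
/w/ (between /w/ and /i/): no rule targets it → [w].
/i/ (word-final) fails the environment for rule 2, so it stays [i].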